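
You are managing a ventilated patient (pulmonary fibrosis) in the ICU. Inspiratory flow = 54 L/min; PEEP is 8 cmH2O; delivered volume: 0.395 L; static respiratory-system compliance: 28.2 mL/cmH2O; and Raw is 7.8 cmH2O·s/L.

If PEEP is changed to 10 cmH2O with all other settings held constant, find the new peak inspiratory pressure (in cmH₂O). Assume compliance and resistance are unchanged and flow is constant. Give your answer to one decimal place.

31.0

Flow: 54 L/min ÷ 60 = 0.9 L/s.
PIP = Vt/C + R·V̇ + PEEP (constant-flow equation of motion).
Only the baseline term changes: ΔPIP = ΔPEEP = 10 − 8 = 2.0 cmH2O.
Original PIP = 395/28.2 + 7.8×0.9 + 8 = 29.027 cmH2O; new PIP = 29.027 + (2.0) = 31.027 cmH2O.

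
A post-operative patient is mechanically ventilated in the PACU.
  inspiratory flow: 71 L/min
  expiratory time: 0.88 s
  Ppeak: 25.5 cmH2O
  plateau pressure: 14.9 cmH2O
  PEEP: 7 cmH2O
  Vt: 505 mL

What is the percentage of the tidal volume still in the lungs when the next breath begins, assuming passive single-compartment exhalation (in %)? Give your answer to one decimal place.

Flow: 71 L/min ÷ 60 = 1.1833 L/s.
R = (PIP − Pplat)/V̇ = (25.5 − 14.9) / 1.1833 = 10.6/1.1833 = 8.958 cmH2O·s/L.
C = Vt/(Pplat − PEEP) = 505.0 / (14.9 − 7) = 505.0/7.9 = 63.924 mL/cmH2O.
τ = R × C = 8.958 × 0.06392 L/cmH2O = 0.5726 s.
Fraction remaining at end-expiration = e^(−Te/τ) = e^(−0.88/0.5726) = 0.2151 → 21.51%.

21.5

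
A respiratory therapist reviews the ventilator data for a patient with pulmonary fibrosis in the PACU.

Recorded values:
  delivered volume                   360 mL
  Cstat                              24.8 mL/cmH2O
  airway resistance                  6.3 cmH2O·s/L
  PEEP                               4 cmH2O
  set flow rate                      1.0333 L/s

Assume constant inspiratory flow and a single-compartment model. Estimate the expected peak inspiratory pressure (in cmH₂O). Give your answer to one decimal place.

Equation of motion (constant flow): PIP = Vt/C + R·V̇ + PEEP.
PIP = 360/24.8 + 6.3×1.0333 + 4 = 14.516 + 6.51 + 4 = 25.026 cmH2O.

25.0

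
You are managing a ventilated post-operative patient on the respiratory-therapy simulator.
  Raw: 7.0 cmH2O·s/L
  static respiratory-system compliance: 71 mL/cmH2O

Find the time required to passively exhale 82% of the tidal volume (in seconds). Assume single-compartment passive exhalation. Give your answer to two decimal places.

τ = R × C = 7.0 × 71 mL/cmH2O = 7.0 × 0.071 L/cmH2O = 0.497 s.
Exhaled fraction f = 1 − e^(−t/τ) → t = −τ·ln(1 − f) = −0.497·ln(0.18) = 0.8523 s.

0.85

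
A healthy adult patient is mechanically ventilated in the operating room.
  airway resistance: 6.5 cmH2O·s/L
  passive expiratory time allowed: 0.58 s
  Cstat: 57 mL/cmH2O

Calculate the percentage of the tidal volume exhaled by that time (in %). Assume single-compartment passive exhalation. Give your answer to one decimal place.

τ = R × C = 6.5 × 57 mL/cmH2O = 6.5 × 0.057 L/cmH2O = 0.3705 s.
Passive exhalation: V(t)/V₀ = e^(−t/τ) = e^(−0.58/0.3705) = 0.209.
Fraction exhaled = 1 − 0.209 = 0.791 → 79.1%.

79.1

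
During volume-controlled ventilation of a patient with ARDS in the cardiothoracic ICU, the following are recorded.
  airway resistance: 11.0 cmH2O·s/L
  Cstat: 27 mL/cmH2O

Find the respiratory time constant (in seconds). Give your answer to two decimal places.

τ = R × C = 11.0 × 27 mL/cmH2O = 11.0 × 0.027 L/cmH2O = 0.297 s.

0.30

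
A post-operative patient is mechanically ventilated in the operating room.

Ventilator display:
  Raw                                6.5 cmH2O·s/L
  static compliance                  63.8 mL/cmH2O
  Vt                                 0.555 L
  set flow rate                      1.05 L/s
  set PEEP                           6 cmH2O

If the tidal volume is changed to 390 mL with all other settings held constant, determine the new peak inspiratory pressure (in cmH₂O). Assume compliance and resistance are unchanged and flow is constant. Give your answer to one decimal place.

18.9

PIP = Vt/C + R·V̇ + PEEP (constant-flow equation of motion).
Only the elastic term changes: ΔPIP = ΔVt / C = (390 − 555) / 63.8 = -2.586 cmH2O.
Original PIP = 555/63.8 + 6.5×1.05 + 6 = 21.524 cmH2O; new PIP = 21.524 + (-2.586) = 18.938 cmH2O.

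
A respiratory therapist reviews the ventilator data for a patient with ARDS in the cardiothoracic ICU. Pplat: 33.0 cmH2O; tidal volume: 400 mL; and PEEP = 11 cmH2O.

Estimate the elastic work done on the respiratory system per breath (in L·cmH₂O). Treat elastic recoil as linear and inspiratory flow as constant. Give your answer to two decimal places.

Elastic work ≈ ½ × (Pplat − PEEP) × Vt = 0.5 × (33.0 − 11) × 0.400 L = 0.5 × 22.0 × 0.400 = 4.4 L·cmH2O.

4.40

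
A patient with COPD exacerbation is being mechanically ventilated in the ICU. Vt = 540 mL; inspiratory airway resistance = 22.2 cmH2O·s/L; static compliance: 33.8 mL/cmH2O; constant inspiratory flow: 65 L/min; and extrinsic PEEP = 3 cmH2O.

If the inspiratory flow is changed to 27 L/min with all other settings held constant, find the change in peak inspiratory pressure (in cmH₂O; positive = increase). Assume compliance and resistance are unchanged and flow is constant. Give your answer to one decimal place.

Flow: 65 L/min ÷ 60 = 1.0833 L/s.
New flow: 27 L/min ÷ 60 = 0.45 L/s.
PIP = Vt/C + R·V̇ + PEEP (constant-flow equation of motion).
Only the resistive term changes: ΔPIP = R × ΔV̇ = 22.2 × (0.45 − 1.0833) = 22.2 × -0.6333 = -14.059 cmH2O.

-14.1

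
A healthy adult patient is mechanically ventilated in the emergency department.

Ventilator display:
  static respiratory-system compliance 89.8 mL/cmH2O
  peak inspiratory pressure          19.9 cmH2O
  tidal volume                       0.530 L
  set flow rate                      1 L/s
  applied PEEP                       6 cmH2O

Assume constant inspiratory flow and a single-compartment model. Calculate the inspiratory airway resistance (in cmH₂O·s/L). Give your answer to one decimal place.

8.0

Equation of motion (constant flow): PIP = Vt/C + R·V̇ + PEEP.
R·V̇ = PIP − Vt/C − PEEP = 19.9 − 530/89.8 − 6 = 19.9 − 5.902 − 6 = 7.998 cmH2O.
R = 7.998 / 1 = 7.998 cmH2O·s/L.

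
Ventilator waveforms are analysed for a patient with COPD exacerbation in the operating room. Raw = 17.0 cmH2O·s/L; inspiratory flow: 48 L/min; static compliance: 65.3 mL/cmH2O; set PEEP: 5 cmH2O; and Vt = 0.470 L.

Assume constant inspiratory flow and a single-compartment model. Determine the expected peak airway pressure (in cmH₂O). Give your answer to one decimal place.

25.8

Flow: 48 L/min ÷ 60 = 0.8 L/s.
Equation of motion (constant flow): PIP = Vt/C + R·V̇ + PEEP.
PIP = 470/65.3 + 17.0×0.8 + 5 = 7.198 + 13.6 + 5 = 25.798 cmH2O.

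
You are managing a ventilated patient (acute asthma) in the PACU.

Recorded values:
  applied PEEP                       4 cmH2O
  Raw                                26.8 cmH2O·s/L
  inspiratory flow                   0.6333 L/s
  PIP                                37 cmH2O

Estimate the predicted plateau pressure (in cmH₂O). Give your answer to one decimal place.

20.0

Pplat = PIP − Raw × flow = 37 − 26.8 × 0.6333 = 37 − 16.972 = 20.028 cmH2O.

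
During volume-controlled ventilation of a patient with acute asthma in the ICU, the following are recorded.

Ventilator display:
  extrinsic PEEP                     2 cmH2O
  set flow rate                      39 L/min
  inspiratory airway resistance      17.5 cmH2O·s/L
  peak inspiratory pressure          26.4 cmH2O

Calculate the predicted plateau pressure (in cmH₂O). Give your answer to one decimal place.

15.0

Flow: 39 L/min ÷ 60 = 0.65 L/s.
Pplat = PIP − Raw × flow = 26.4 − 17.5 × 0.65 = 26.4 − 11.375 = 15.025 cmH2O.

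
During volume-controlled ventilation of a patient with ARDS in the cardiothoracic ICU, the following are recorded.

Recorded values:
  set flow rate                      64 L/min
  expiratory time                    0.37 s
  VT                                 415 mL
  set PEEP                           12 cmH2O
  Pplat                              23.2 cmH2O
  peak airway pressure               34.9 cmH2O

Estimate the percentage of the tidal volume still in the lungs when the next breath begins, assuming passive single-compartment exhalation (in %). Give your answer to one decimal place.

Flow: 64 L/min ÷ 60 = 1.0667 L/s.
R = (PIP − Pplat)/V̇ = (34.9 − 23.2) / 1.0667 = 11.7/1.0667 = 10.968 cmH2O·s/L.
C = Vt/(Pplat − PEEP) = 415.0 / (23.2 − 12) = 415.0/11.2 = 37.054 mL/cmH2O.
τ = R × C = 10.968 × 0.03705 L/cmH2O = 0.4064 s.
Fraction remaining at end-expiration = e^(−Te/τ) = e^(−0.37/0.4064) = 0.4023 → 40.23%.

40.2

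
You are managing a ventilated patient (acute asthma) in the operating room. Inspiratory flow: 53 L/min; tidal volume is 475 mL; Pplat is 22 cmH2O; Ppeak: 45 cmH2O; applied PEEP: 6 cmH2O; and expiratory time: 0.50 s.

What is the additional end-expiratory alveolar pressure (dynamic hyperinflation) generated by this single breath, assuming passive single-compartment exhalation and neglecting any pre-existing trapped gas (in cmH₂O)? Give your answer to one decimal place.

Flow: 53 L/min ÷ 60 = 0.8833 L/s.
R = (PIP − Pplat)/V̇ = (45 − 22) / 0.8833 = 23.0/0.8833 = 26.039 cmH2O·s/L.
C = Vt/(Pplat − PEEP) = 475.0 / (22 − 6) = 475.0/16.0 = 29.688 mL/cmH2O.
τ = R × C = 26.039 × 0.02969 L/cmH2O = 0.7731 s.
Fraction remaining = e^(−Te/τ) = e^(−0.50/0.7731) = 0.5237; trapped volume = 475.0 × 0.5237 = 248.76 mL.
Additional alveolar pressure from trapping ≈ V_trapped / C = 248.76 / 29.688 = 8.379 cmH2O.

8.4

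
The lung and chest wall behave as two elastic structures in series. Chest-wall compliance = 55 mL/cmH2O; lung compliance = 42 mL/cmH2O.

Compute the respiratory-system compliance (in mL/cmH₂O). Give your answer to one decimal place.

Lung and chest wall are elastances in series: 1/Crs = 1/CL + 1/Ccw.
1/Crs = 1/42 + 1/55 = 0.04199.
Crs = 23.815 mL/cmH2O.

23.8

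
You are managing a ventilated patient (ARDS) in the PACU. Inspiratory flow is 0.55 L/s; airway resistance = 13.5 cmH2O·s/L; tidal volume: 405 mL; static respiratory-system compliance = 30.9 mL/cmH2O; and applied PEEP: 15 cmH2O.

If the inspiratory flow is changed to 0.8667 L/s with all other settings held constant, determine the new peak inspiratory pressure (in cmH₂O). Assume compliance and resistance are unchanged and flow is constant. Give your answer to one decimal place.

39.8

PIP = Vt/C + R·V̇ + PEEP (constant-flow equation of motion).
Only the resistive term changes: ΔPIP = R × ΔV̇ = 13.5 × (0.8667 − 0.55) = 13.5 × 0.3167 = 4.275 cmH2O.
Original PIP = 405/30.9 + 13.5×0.55 + 15 = 35.532 cmH2O; new PIP = 35.532 + (4.275) = 39.807 cmH2O.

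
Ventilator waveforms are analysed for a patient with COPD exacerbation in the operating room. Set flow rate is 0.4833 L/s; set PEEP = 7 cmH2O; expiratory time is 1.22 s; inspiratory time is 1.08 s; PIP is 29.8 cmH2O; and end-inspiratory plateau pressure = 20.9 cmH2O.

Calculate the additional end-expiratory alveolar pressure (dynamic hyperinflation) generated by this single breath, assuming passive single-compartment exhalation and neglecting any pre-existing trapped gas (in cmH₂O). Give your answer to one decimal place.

Vt = flow × Ti = 0.4833 L/s × 1.08 s × 1000 mL/L = 521.96 mL.
R = (PIP − Pplat)/V̇ = (29.8 − 20.9) / 0.4833 = 8.9/0.4833 = 18.415 cmH2O·s/L.
C = Vt/(Pplat − PEEP) = 521.96 / (20.9 − 7) = 521.96/13.9 = 37.551 mL/cmH2O.
τ = R × C = 18.415 × 0.03755 L/cmH2O = 0.6915 s.
Fraction remaining = e^(−Te/τ) = e^(−1.22/0.6915) = 0.1713; trapped volume = 521.96 × 0.1713 = 89.412 mL.
Additional alveolar pressure from trapping ≈ V_trapped / C = 89.412 / 37.551 = 2.381 cmH2O.

2.4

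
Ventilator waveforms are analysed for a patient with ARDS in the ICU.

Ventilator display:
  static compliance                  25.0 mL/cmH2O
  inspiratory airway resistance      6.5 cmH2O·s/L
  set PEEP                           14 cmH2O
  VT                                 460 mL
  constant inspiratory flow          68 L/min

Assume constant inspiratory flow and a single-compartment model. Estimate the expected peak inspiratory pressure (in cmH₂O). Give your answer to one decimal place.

Flow: 68 L/min ÷ 60 = 1.1333 L/s.
Equation of motion (constant flow): PIP = Vt/C + R·V̇ + PEEP.
PIP = 460/25.0 + 6.5×1.1333 + 14 = 18.4 + 7.366 + 14 = 39.766 cmH2O.

39.8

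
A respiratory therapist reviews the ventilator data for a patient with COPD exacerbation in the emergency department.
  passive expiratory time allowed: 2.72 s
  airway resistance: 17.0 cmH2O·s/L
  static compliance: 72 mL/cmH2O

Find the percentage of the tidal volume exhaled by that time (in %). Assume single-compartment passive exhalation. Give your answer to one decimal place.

89.2

τ = R × C = 17.0 × 72 mL/cmH2O = 17.0 × 0.072 L/cmH2O = 1.224 s.
Passive exhalation: V(t)/V₀ = e^(−t/τ) = e^(−2.72/1.224) = 0.1084.
Fraction exhaled = 1 − 0.1084 = 0.8916 → 89.16%.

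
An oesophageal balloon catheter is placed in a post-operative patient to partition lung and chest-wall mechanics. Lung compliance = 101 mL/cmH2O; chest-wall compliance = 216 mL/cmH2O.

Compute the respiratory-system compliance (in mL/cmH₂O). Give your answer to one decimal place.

68.8

Lung and chest wall are elastances in series: 1/Crs = 1/CL + 1/Ccw.
1/Crs = 1/101 + 1/216 = 0.01453.
Crs = 68.823 mL/cmH2O.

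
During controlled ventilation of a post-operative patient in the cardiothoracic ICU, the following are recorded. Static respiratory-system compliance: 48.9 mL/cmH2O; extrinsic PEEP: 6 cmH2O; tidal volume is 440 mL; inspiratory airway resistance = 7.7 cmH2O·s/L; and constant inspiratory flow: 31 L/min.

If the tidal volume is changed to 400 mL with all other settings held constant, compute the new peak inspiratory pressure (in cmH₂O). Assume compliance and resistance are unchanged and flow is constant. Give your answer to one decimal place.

18.2

Flow: 31 L/min ÷ 60 = 0.5167 L/s.
PIP = Vt/C + R·V̇ + PEEP (constant-flow equation of motion).
Only the elastic term changes: ΔPIP = ΔVt / C = (400 − 440) / 48.9 = -0.818 cmH2O.
Original PIP = 440/48.9 + 7.7×0.5167 + 6 = 18.977 cmH2O; new PIP = 18.977 + (-0.818) = 18.159 cmH2O.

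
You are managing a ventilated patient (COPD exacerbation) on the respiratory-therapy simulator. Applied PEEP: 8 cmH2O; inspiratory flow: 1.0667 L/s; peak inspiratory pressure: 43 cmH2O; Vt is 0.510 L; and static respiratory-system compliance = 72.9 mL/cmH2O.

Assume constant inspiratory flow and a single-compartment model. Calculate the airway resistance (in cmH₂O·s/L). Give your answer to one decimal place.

Equation of motion (constant flow): PIP = Vt/C + R·V̇ + PEEP.
R·V̇ = PIP − Vt/C − PEEP = 43 − 510/72.9 − 8 = 43 − 6.996 − 8 = 28.004 cmH2O.
R = 28.004 / 1.0667 = 26.253 cmH2O·s/L.

26.3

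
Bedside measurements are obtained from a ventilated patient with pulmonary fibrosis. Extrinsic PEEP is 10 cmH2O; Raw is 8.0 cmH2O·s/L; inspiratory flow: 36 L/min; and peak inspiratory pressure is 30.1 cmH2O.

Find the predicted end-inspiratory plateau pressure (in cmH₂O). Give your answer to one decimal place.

Flow: 36 L/min ÷ 60 = 0.6 L/s.
Pplat = PIP − Raw × flow = 30.1 − 8.0 × 0.6 = 30.1 − 4.8 = 25.3 cmH2O.

25.3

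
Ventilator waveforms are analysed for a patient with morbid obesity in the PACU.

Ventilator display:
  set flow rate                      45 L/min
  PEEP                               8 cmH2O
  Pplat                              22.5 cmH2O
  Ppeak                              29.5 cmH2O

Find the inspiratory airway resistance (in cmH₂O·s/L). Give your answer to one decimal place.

Flow: 45 L/min ÷ 60 = 0.75 L/s.
Raw = (PIP − Pplat) / flow = (29.5 − 22.5) / 0.75 = 7.0 / 0.75 = 9.333 cmH2O·s/L.

9.3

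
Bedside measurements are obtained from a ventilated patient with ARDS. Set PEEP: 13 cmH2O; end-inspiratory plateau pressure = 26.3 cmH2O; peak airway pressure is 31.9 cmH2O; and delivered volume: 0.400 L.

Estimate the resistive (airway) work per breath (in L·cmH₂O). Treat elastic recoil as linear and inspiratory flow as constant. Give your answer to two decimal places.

With constant inspiratory flow the resistive pressure is constant at PIP − Pplat = 31.9 − 26.3 = 5.6 cmH2O, so resistive work = 5.6 × 0.400 = 2.24 L·cmH2O.

2.24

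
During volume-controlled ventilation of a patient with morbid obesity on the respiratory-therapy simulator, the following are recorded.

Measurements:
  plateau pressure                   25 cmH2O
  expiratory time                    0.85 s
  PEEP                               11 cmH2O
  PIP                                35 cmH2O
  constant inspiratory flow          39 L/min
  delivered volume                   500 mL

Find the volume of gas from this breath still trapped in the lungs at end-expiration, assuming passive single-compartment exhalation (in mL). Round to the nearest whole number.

Flow: 39 L/min ÷ 60 = 0.65 L/s.
R = (PIP − Pplat)/V̇ = (35 − 25) / 0.65 = 10.0/0.65 = 15.385 cmH2O·s/L.
C = Vt/(Pplat − PEEP) = 500.0 / (25 − 11) = 500.0/14.0 = 35.714 mL/cmH2O.
τ = R × C = 15.385 × 0.03571 L/cmH2O = 0.5494 s.
Fraction remaining = e^(−Te/τ) = e^(−0.85/0.5494) = 0.2129.
Trapped volume = 500.0 × 0.2129 = 106.45 mL.

106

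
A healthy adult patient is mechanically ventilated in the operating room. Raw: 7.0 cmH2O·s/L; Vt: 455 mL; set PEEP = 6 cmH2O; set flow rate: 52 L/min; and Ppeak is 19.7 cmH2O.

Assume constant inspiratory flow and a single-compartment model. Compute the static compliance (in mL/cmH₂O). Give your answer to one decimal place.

59.6

Flow: 52 L/min ÷ 60 = 0.8667 L/s.
Equation of motion (constant flow): PIP = Vt/C + R·V̇ + PEEP.
Vt/C = PIP − R·V̇ − PEEP = 19.7 − 7.0×0.8667 − 6 = 19.7 − 6.067 − 6 = 7.633 cmH2O.
C = Vt / 7.633 = 455 / 7.633 = 59.61 mL/cmH2O.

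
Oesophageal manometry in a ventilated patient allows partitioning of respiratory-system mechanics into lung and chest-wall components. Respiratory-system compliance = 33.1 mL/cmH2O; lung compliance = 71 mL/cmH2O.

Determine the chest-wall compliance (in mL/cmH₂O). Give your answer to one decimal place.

1/Ccw = 1/Crs − 1/CL.
1/Ccw = 1/33.1 − 1/71 = 0.01613.
Ccw = 61.996 mL/cmH2O.

62.0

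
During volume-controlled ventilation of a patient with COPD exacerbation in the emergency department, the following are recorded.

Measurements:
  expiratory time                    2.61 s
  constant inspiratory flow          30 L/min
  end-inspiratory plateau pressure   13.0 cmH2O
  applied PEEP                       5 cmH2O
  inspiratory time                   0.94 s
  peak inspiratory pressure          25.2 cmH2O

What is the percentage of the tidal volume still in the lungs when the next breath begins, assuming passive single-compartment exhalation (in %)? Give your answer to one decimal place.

16.2

Flow: 30 L/min ÷ 60 = 0.5 L/s.
Vt = flow × Ti = 0.5 L/s × 0.94 s × 1000 mL/L = 470.0 mL.
R = (PIP − Pplat)/V̇ = (25.2 − 13.0) / 0.5 = 12.2/0.5 = 24.4 cmH2O·s/L.
C = Vt/(Pplat − PEEP) = 470.0 / (13.0 − 5) = 470.0/8.0 = 58.75 mL/cmH2O.
τ = R × C = 24.4 × 0.05875 L/cmH2O = 1.434 s.
Fraction remaining at end-expiration = e^(−Te/τ) = e^(−2.61/1.434) = 0.162 → 16.2%.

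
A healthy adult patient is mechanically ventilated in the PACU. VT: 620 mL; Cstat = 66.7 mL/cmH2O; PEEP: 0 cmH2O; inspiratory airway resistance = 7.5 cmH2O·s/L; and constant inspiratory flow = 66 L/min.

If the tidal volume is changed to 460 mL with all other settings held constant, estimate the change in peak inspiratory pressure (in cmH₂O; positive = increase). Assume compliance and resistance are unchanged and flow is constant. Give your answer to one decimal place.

PIP = Vt/C + R·V̇ + PEEP (constant-flow equation of motion).
Only the elastic term changes: ΔPIP = ΔVt / C = (460 − 620) / 66.7 = -2.399 cmH2O.

-2.4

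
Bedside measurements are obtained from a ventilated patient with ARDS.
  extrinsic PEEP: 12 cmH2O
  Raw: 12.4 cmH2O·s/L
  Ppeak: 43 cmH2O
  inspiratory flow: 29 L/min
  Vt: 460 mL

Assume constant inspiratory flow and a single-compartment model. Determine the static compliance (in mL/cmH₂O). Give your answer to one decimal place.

Flow: 29 L/min ÷ 60 = 0.4833 L/s.
Equation of motion (constant flow): PIP = Vt/C + R·V̇ + PEEP.
Vt/C = PIP − R·V̇ − PEEP = 43 − 12.4×0.4833 − 12 = 43 − 5.993 − 12 = 25.007 cmH2O.
C = Vt / 25.007 = 460 / 25.007 = 18.395 mL/cmH2O.

18.4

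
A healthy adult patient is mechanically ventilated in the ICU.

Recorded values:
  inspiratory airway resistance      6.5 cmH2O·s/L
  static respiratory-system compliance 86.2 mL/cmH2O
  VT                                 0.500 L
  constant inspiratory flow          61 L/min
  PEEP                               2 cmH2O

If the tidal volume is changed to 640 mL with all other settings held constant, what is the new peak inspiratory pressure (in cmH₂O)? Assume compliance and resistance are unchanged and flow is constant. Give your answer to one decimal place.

Flow: 61 L/min ÷ 60 = 1.0167 L/s.
PIP = Vt/C + R·V̇ + PEEP (constant-flow equation of motion).
Only the elastic term changes: ΔPIP = ΔVt / C = (640 − 500) / 86.2 = 1.624 cmH2O.
Original PIP = 500/86.2 + 6.5×1.0167 + 2 = 14.409 cmH2O; new PIP = 14.409 + (1.624) = 16.033 cmH2O.

16.0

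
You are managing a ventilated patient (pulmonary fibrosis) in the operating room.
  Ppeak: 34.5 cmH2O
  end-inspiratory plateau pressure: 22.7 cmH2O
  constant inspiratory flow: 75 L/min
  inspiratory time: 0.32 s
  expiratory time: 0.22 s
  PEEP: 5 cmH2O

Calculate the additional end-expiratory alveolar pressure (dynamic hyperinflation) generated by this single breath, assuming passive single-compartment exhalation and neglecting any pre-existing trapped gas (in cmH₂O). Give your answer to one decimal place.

Flow: 75 L/min ÷ 60 = 1.25 L/s.
Vt = flow × Ti = 1.25 L/s × 0.32 s × 1000 mL/L = 400.0 mL.
R = (PIP − Pplat)/V̇ = (34.5 − 22.7) / 1.25 = 11.8/1.25 = 9.44 cmH2O·s/L.
C = Vt/(Pplat − PEEP) = 400.0 / (22.7 − 5) = 400.0/17.7 = 22.599 mL/cmH2O.
τ = R × C = 9.44 × 0.0226 L/cmH2O = 0.2133 s.
Fraction remaining = e^(−Te/τ) = e^(−0.22/0.2133) = 0.3565; trapped volume = 400.0 × 0.3565 = 142.6 mL.
Additional alveolar pressure from trapping ≈ V_trapped / C = 142.6 / 22.599 = 6.31 cmH2O.

6.3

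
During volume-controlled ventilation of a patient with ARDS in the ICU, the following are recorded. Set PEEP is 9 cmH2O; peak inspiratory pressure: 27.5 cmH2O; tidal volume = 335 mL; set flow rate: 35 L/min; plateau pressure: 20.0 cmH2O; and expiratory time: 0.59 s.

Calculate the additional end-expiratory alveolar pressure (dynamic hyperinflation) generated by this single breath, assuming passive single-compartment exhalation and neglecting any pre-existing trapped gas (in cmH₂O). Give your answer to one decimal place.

Flow: 35 L/min ÷ 60 = 0.5833 L/s.
R = (PIP − Pplat)/V̇ = (27.5 − 20.0) / 0.5833 = 7.5/0.5833 = 12.858 cmH2O·s/L.
C = Vt/(Pplat − PEEP) = 335.0 / (20.0 − 9) = 335.0/11.0 = 30.455 mL/cmH2O.
τ = R × C = 12.858 × 0.03046 L/cmH2O = 0.3917 s.
Fraction remaining = e^(−Te/τ) = e^(−0.59/0.3917) = 0.2217; trapped volume = 335.0 × 0.2217 = 74.27 mL.
Additional alveolar pressure from trapping ≈ V_trapped / C = 74.27 / 30.455 = 2.439 cmH2O.

2.4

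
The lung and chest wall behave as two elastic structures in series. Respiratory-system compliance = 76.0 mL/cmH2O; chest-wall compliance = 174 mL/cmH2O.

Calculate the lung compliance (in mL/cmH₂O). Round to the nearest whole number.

1/CL = 1/Crs − 1/Ccw.
1/CL = 1/76.0 − 1/174 = 0.007411.
CL = 134.93 mL/cmH2O.

135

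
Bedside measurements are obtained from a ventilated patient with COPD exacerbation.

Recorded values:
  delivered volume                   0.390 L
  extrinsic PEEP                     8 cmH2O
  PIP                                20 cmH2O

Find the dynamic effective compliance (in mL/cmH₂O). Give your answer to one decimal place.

Dynamic compliance = Vt / (PIP − PEEP) = 390 / (20 − 8) = 390 / 12.0 = 32.5 mL/cmH2O.

32.5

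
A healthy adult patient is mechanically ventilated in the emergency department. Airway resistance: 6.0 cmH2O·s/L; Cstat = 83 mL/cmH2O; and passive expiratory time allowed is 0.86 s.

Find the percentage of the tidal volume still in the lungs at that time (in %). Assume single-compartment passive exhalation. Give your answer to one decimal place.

17.8

τ = R × C = 6.0 × 83 mL/cmH2O = 6.0 × 0.083 L/cmH2O = 0.498 s.
Passive exhalation: V(t)/V₀ = e^(−t/τ) = e^(−0.86/0.498) = 0.1778.
Fraction remaining = 0.1778 → 17.78%.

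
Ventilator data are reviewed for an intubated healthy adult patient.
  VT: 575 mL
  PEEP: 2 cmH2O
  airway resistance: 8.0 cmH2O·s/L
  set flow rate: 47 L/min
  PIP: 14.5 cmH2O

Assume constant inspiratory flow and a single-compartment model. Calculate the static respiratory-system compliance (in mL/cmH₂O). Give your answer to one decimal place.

92.2

Flow: 47 L/min ÷ 60 = 0.7833 L/s.
Equation of motion (constant flow): PIP = Vt/C + R·V̇ + PEEP.
Vt/C = PIP − R·V̇ − PEEP = 14.5 − 8.0×0.7833 − 2 = 14.5 − 6.266 − 2 = 6.234 cmH2O.
C = Vt / 6.234 = 575 / 6.234 = 92.236 mL/cmH2O.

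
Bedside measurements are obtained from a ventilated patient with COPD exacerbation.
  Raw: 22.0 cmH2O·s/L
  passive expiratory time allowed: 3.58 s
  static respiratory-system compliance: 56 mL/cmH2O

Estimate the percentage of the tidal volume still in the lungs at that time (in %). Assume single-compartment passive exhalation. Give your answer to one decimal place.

τ = R × C = 22.0 × 56 mL/cmH2O = 22.0 × 0.056 L/cmH2O = 1.232 s.
Passive exhalation: V(t)/V₀ = e^(−t/τ) = e^(−3.58/1.232) = 0.0547.
Fraction remaining = 0.0547 → 5.47%.

5.5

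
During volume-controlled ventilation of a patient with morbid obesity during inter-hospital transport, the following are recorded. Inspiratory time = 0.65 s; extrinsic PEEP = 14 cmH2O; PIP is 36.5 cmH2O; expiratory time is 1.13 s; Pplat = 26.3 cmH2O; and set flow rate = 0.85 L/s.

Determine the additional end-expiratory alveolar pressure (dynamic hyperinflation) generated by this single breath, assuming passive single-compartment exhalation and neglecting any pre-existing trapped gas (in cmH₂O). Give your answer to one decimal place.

1.5

Vt = flow × Ti = 0.85 L/s × 0.65 s × 1000 mL/L = 552.5 mL.
R = (PIP − Pplat)/V̇ = (36.5 − 26.3) / 0.85 = 10.2/0.85 = 12.0 cmH2O·s/L.
C = Vt/(Pplat − PEEP) = 552.5 / (26.3 − 14) = 552.5/12.3 = 44.919 mL/cmH2O.
τ = R × C = 12.0 × 0.04492 L/cmH2O = 0.539 s.
Fraction remaining = e^(−Te/τ) = e^(−1.13/0.539) = 0.1229; trapped volume = 552.5 × 0.1229 = 67.902 mL.
Additional alveolar pressure from trapping ≈ V_trapped / C = 67.902 / 44.919 = 1.512 cmH2O.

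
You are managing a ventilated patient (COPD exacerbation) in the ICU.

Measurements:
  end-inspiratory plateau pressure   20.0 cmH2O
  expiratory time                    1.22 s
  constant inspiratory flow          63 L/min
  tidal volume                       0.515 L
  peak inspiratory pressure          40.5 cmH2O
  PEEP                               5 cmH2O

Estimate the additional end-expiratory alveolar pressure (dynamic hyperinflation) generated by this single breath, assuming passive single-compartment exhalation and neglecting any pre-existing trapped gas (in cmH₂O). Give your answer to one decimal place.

Flow: 63 L/min ÷ 60 = 1.05 L/s.
R = (PIP − Pplat)/V̇ = (40.5 − 20.0) / 1.05 = 20.5/1.05 = 19.524 cmH2O·s/L.
C = Vt/(Pplat − PEEP) = 515.0 / (20.0 − 5) = 515.0/15.0 = 34.333 mL/cmH2O.
τ = R × C = 19.524 × 0.03433 L/cmH2O = 0.6703 s.
Fraction remaining = e^(−Te/τ) = e^(−1.22/0.6703) = 0.162; trapped volume = 515.0 × 0.162 = 83.43 mL.
Additional alveolar pressure from trapping ≈ V_trapped / C = 83.43 / 34.333 = 2.43 cmH2O.

2.4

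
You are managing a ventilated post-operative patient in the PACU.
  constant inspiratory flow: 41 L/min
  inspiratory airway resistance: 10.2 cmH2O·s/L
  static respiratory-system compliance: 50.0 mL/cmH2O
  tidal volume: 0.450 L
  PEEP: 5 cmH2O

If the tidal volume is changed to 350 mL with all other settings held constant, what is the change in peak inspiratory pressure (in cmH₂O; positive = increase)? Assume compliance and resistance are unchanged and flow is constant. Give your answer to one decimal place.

PIP = Vt/C + R·V̇ + PEEP (constant-flow equation of motion).
Only the elastic term changes: ΔPIP = ΔVt / C = (350 − 450) / 50.0 = -2.0 cmH2O.

-2.0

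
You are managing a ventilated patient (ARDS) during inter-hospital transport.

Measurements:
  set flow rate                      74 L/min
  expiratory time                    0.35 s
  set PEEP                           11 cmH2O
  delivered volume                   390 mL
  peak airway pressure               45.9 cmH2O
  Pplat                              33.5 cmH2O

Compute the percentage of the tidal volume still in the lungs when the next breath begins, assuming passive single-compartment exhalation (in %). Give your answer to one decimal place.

Flow: 74 L/min ÷ 60 = 1.2333 L/s.
R = (PIP − Pplat)/V̇ = (45.9 − 33.5) / 1.2333 = 12.4/1.2333 = 10.054 cmH2O·s/L.
C = Vt/(Pplat − PEEP) = 390.0 / (33.5 − 11) = 390.0/22.5 = 17.333 mL/cmH2O.
τ = R × C = 10.054 × 0.01733 L/cmH2O = 0.1742 s.
Fraction remaining at end-expiration = e^(−Te/τ) = e^(−0.35/0.1742) = 0.1341 → 13.41%.

13.4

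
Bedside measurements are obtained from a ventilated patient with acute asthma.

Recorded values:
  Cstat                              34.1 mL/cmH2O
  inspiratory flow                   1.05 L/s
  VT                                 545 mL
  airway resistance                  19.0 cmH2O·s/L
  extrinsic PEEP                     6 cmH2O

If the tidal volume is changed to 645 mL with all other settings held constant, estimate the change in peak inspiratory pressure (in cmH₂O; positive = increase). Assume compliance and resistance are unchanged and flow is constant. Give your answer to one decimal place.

PIP = Vt/C + R·V̇ + PEEP (constant-flow equation of motion).
Only the elastic term changes: ΔPIP = ΔVt / C = (645 − 545) / 34.1 = 2.933 cmH2O.

2.9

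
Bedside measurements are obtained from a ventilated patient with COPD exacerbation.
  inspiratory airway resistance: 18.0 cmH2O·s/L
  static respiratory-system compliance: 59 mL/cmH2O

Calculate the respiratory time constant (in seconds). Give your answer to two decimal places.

τ = R × C = 18.0 × 59 mL/cmH2O = 18.0 × 0.059 L/cmH2O = 1.062 s.

1.06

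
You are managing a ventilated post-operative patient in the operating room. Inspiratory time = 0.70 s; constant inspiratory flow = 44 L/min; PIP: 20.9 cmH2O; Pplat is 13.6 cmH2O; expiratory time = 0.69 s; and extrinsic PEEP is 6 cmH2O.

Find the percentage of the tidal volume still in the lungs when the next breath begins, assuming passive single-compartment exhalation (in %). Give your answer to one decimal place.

35.8

Flow: 44 L/min ÷ 60 = 0.7333 L/s.
Vt = flow × Ti = 0.7333 L/s × 0.70 s × 1000 mL/L = 513.31 mL.
R = (PIP − Pplat)/V̇ = (20.9 − 13.6) / 0.7333 = 7.3/0.7333 = 9.955 cmH2O·s/L.
C = Vt/(Pplat − PEEP) = 513.31 / (13.6 − 6) = 513.31/7.6 = 67.541 mL/cmH2O.
τ = R × C = 9.955 × 0.06754 L/cmH2O = 0.6724 s.
Fraction remaining at end-expiration = e^(−Te/τ) = e^(−0.69/0.6724) = 0.3584 → 35.84%.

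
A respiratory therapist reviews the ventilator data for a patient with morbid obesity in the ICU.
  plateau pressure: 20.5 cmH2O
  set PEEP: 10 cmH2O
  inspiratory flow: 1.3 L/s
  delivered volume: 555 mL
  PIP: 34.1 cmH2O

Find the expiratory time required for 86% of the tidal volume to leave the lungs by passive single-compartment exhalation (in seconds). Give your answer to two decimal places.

R = (PIP − Pplat)/V̇ = (34.1 − 20.5) / 1.3 = 13.6/1.3 = 10.462 cmH2O·s/L.
C = Vt/(Pplat − PEEP) = 555.0 / (20.5 − 10) = 555.0/10.5 = 52.857 mL/cmH2O.
τ = R × C = 10.462 × 0.05286 L/cmH2O = 0.553 s.
t = −τ·ln(1 − 0.86) = −0.553·ln(0.14) = 1.087 s.

1.09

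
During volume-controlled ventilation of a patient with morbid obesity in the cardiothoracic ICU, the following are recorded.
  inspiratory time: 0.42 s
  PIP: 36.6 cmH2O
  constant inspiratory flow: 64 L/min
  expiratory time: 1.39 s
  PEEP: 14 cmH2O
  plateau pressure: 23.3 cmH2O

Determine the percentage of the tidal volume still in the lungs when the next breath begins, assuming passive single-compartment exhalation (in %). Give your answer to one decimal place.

9.9

Flow: 64 L/min ÷ 60 = 1.0667 L/s.
Vt = flow × Ti = 1.0667 L/s × 0.42 s × 1000 mL/L = 448.01 mL.
R = (PIP − Pplat)/V̇ = (36.6 − 23.3) / 1.0667 = 13.3/1.0667 = 12.468 cmH2O·s/L.
C = Vt/(Pplat − PEEP) = 448.01 / (23.3 − 14) = 448.01/9.3 = 48.173 mL/cmH2O.
τ = R × C = 12.468 × 0.04817 L/cmH2O = 0.6006 s.
Fraction remaining at end-expiration = e^(−Te/τ) = e^(−1.39/0.6006) = 0.09883 → 9.883%.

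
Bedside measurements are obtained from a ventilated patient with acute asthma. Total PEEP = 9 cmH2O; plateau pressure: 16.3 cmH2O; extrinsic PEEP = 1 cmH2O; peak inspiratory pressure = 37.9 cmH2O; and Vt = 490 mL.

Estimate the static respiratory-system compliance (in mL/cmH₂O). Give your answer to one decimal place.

End-expiratory occlusion gives total PEEP = 9 cmH2O (intrinsic PEEP = 9 − 1 = 8). Use total PEEP for the elastic gradient.
Cstat = Vt / (Pplat − PEEPtotal) = 490 / (16.3 − 9) = 490 / 7.3 = 67.123 mL/cmH2O.

67.1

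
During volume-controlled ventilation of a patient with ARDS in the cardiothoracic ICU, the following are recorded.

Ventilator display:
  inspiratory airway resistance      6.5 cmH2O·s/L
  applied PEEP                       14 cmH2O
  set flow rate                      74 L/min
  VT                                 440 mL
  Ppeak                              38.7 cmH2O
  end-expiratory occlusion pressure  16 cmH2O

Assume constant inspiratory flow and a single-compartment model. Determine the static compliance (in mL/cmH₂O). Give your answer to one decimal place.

30.0

Flow: 74 L/min ÷ 60 = 1.2333 L/s.
Total PEEP = 16 cmH2O (set 14 + intrinsic 2); this is the baseline alveolar pressure.
Equation of motion (constant flow): PIP = Vt/C + R·V̇ + PEEP.
Vt/C = PIP − R·V̇ − PEEP = 38.7 − 6.5×1.2333 − 16 = 38.7 − 8.016 − 16 = 14.684 cmH2O.
C = Vt / 14.684 = 440 / 14.684 = 29.965 mL/cmH2O.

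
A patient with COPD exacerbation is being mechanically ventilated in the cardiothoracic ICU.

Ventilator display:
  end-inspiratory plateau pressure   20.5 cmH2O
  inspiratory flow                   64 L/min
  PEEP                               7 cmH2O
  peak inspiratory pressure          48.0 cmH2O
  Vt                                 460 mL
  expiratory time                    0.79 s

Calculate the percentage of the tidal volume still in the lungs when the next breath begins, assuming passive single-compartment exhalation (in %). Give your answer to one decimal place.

40.7

Flow: 64 L/min ÷ 60 = 1.0667 L/s.
R = (PIP − Pplat)/V̇ = (48.0 − 20.5) / 1.0667 = 27.5/1.0667 = 25.78 cmH2O·s/L.
C = Vt/(Pplat − PEEP) = 460.0 / (20.5 − 7) = 460.0/13.5 = 34.074 mL/cmH2O.
τ = R × C = 25.78 × 0.03407 L/cmH2O = 0.8783 s.
Fraction remaining at end-expiration = e^(−Te/τ) = e^(−0.79/0.8783) = 0.4068 → 40.68%.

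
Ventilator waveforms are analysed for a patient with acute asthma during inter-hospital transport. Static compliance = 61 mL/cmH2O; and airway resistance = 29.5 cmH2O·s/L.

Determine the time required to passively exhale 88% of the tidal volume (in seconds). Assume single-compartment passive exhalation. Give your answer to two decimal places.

3.82

τ = R × C = 29.5 × 61 mL/cmH2O = 29.5 × 0.061 L/cmH2O = 1.8 s.
Exhaled fraction f = 1 − e^(−t/τ) → t = −τ·ln(1 − f) = −1.8·ln(0.12) = 3.816 s.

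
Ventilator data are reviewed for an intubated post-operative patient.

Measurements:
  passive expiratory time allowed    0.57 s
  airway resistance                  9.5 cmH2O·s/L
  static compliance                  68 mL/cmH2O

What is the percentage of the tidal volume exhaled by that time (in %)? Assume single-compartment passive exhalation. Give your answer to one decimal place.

τ = R × C = 9.5 × 68 mL/cmH2O = 9.5 × 0.068 L/cmH2O = 0.646 s.
Passive exhalation: V(t)/V₀ = e^(−t/τ) = e^(−0.57/0.646) = 0.4138.
Fraction exhaled = 1 − 0.4138 = 0.5862 → 58.62%.

58.6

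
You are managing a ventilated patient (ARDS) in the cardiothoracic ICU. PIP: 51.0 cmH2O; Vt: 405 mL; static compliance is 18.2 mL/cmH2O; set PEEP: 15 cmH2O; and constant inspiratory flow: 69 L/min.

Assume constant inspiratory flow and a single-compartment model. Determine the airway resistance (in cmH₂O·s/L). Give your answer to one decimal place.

Flow: 69 L/min ÷ 60 = 1.15 L/s.
Equation of motion (constant flow): PIP = Vt/C + R·V̇ + PEEP.
R·V̇ = PIP − Vt/C − PEEP = 51.0 − 405/18.2 − 15 = 51.0 − 22.253 − 15 = 13.747 cmH2O.
R = 13.747 / 1.15 = 11.954 cmH2O·s/L.

12.0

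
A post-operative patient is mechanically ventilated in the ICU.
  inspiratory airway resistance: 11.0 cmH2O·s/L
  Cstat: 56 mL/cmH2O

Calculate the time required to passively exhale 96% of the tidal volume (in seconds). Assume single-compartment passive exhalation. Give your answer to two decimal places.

1.98

τ = R × C = 11.0 × 56 mL/cmH2O = 11.0 × 0.056 L/cmH2O = 0.616 s.
Exhaled fraction f = 1 − e^(−t/τ) → t = −τ·ln(1 − f) = −0.616·ln(0.04) = 1.983 s.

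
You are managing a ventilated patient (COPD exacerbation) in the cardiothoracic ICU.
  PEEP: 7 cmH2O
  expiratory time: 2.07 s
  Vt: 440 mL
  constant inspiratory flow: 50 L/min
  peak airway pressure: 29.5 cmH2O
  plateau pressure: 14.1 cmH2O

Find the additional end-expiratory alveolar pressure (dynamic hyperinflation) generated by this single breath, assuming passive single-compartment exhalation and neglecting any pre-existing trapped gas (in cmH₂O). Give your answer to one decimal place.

Flow: 50 L/min ÷ 60 = 0.8333 L/s.
R = (PIP − Pplat)/V̇ = (29.5 − 14.1) / 0.8333 = 15.4/0.8333 = 18.481 cmH2O·s/L.
C = Vt/(Pplat − PEEP) = 440.0 / (14.1 − 7) = 440.0/7.1 = 61.972 mL/cmH2O.
τ = R × C = 18.481 × 0.06197 L/cmH2O = 1.145 s.
Fraction remaining = e^(−Te/τ) = e^(−2.07/1.145) = 0.164; trapped volume = 440.0 × 0.164 = 72.16 mL.
Additional alveolar pressure from trapping ≈ V_trapped / C = 72.16 / 61.972 = 1.164 cmH2O.

1.2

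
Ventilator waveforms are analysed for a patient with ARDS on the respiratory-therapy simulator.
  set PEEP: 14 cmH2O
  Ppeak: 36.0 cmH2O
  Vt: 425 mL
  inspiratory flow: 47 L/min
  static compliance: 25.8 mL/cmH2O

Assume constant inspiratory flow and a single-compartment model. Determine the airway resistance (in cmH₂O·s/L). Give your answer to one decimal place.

Flow: 47 L/min ÷ 60 = 0.7833 L/s.
Equation of motion (constant flow): PIP = Vt/C + R·V̇ + PEEP.
R·V̇ = PIP − Vt/C − PEEP = 36.0 − 425/25.8 − 14 = 36.0 − 16.473 − 14 = 5.527 cmH2O.
R = 5.527 / 0.7833 = 7.056 cmH2O·s/L.

7.1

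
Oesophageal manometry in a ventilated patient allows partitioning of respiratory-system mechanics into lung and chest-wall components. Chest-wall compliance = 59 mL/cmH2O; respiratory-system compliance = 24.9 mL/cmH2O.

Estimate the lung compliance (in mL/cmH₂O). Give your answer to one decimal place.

43.1

1/CL = 1/Crs − 1/Ccw.
1/CL = 1/24.9 − 1/59 = 0.02321.
CL = 43.085 mL/cmH2O.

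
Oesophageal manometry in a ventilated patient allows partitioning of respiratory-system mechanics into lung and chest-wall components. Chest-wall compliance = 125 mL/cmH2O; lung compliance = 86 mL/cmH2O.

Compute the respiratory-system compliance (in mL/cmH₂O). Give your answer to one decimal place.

50.9

Lung and chest wall are elastances in series: 1/Crs = 1/CL + 1/Ccw.
1/Crs = 1/86 + 1/125 = 0.01963.
Crs = 50.942 mL/cmH2O.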